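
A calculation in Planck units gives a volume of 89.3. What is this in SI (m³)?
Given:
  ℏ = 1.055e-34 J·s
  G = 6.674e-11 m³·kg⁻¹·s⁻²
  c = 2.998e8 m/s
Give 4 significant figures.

3.772e-103 m³

One Planck volume: V_P = (ℏG/c³)^(3/2) = 4.224e-105 m³.
89.3 × 4.224e-105 m³ = 3.772e-103 m³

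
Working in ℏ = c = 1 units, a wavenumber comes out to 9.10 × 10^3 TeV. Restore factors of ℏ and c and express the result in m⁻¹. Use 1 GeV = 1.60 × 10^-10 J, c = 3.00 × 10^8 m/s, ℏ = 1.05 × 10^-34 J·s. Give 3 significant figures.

Inverse length is [E]/(ℏc).
1 GeV → 1/(ℏc) × (1 GeV in J) = 5.08 × 10^15 m⁻¹.
Convert the energy scale: 9.10 × 10^3 TeV = 9.10 × 10^6 GeV.
Result: 9.10 × 10^6 × 5.08 × 10^15 = 4.62 × 10^22 m⁻¹.

4.62 × 10^22 m⁻¹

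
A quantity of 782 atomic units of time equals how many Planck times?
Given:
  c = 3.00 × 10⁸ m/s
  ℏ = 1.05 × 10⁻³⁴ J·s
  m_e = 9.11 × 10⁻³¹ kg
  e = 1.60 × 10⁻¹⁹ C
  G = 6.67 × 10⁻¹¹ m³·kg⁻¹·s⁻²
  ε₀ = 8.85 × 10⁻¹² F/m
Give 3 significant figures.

atomic unit of time: τ_au = (4πε₀)²ℏ³/(m_e e⁴) = 2.40 × 10⁻¹⁷ s
Planck time: t_P = √(ℏG/c⁵) = 5.37 × 10⁻⁴⁴ s
782 × 2.40 × 10⁻¹⁷ / 5.37 × 10⁻⁴⁴ = 3.49 × 10²⁹

3.49 × 10²⁹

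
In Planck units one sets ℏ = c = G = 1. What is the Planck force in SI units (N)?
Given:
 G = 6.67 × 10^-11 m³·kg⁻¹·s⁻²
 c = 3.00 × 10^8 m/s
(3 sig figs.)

F_P = c⁴/G
  = 8.10 × 10^33 / 6.67 × 10^-11
  = 1.21 × 10^44 N

1.21 × 10^44 N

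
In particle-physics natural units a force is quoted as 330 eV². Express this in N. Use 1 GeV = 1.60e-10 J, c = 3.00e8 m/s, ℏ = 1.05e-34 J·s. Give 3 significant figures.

2.68e-10 N

Force is [E]/[L] = [E]²/(ℏc); restore (ℏc)⁻¹.
1 GeV² → 1/(ℏc) × (1 GeV in J)² = 8.13e5 N.
Convert the energy scale: 330 eV² = 3.30e-16 GeV².
Result: 3.30e-16 × 8.13e5 = 2.68e-10 N.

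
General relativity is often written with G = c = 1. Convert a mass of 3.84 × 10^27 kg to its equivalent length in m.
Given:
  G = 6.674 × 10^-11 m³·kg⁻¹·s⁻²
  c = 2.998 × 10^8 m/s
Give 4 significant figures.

In G = c = 1 units mass has dimensions of length; the conversion factor is G/c².
3.84 × 10^27 kg × (G/c²) = 2.851 m

2.851 m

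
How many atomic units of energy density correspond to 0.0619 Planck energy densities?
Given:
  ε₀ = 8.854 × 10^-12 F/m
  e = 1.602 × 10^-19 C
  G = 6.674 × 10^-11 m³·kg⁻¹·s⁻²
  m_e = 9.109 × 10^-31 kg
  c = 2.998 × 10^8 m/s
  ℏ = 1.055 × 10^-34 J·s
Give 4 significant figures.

Planck energy density: u_P = c⁷/(ℏG²) = 4.632 × 10^113 J/m³
atomic unit of energy density: u_au = E_h/a₀³ = m_e⁴e¹⁰/((4πε₀)⁵ℏ⁸) = 2.929 × 10^13 J/m³
0.0619 × 4.632 × 10^113 / 2.929 × 10^13 = 9.789 × 10^98

9.789 × 10^98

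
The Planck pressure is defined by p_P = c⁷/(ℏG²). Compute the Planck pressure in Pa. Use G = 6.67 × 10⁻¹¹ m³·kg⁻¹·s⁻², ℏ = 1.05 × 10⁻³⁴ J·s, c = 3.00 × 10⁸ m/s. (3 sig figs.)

p_P = c⁷/(ℏG²)
  = 2.19 × 10⁵⁹ / 4.67 × 10⁻⁵⁵
  = 4.68 × 10¹¹³ Pa

4.68 × 10¹¹³ Pa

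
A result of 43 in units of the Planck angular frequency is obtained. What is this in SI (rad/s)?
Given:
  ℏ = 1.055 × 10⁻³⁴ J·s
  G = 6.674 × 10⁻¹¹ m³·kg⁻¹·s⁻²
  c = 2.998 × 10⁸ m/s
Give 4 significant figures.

One Planck angular frequency: ω_P = √(c⁵/(ℏG)) = 1.855 × 10⁴³ rad/s.
43 × 1.855 × 10⁴³ rad/s = 7.975 × 10⁴⁴ rad/s

7.975 × 10⁴⁴ rad/s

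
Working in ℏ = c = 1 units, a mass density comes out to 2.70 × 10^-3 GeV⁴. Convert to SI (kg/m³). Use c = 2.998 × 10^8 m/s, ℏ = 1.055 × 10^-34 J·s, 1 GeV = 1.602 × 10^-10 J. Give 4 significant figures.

6.253 × 10^17 kg/m³

Mass density is [E]/(c²[L]³) = [E]⁴/(ℏ³c⁵).
1 GeV⁴ → 1/(ℏ³c⁵) × (1 GeV in J)⁴ = 2.316 × 10^20 kg/m³.
Result: 2.70 × 10^-3 × 2.316 × 10^20 = 6.253 × 10^17 kg/m³.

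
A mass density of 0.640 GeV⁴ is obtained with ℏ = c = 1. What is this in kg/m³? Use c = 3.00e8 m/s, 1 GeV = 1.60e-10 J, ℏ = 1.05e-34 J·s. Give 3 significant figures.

Mass density is [E]/(c²[L]³) = [E]⁴/(ℏ³c⁵).
1 GeV⁴ → 1/(ℏ³c⁵) × (1 GeV in J)⁴ = 2.33e20 kg/m³.
Result: 0.640 × 2.33e20 = 1.49e20 kg/m³.

1.49e20 kg/m³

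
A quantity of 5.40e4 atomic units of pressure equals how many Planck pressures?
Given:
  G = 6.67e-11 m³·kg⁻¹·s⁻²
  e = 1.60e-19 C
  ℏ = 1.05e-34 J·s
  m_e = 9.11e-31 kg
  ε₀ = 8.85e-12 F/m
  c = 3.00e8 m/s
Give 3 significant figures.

3.48e-96

atomic unit of pressure: P_au = E_h/a₀³ = m_e⁴e¹⁰/((4πε₀)⁵ℏ⁸) = 3.01e13 Pa
Planck pressure: p_P = c⁷/(ℏG²) = 4.68e113 Pa
5.40e4 × 3.01e13 / 4.68e113 = 3.48e-96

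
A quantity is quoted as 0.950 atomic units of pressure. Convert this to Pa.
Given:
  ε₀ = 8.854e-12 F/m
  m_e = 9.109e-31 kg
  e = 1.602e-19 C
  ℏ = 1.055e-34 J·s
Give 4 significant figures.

One atomic unit of pressure: P_au = E_h/a₀³ = m_e⁴e¹⁰/((4πε₀)⁵ℏ⁸) = 2.929e13 Pa.
0.950 × 2.929e13 Pa = 2.783e13 Pa

2.783e13 Pa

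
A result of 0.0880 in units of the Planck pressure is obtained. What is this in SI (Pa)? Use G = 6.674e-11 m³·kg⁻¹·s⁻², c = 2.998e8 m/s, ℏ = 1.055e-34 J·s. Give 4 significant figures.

4.076e112 Pa

One Planck pressure: p_P = c⁷/(ℏG²) = 4.632e113 Pa.
0.0880 × 4.632e113 Pa = 4.076e112 Pa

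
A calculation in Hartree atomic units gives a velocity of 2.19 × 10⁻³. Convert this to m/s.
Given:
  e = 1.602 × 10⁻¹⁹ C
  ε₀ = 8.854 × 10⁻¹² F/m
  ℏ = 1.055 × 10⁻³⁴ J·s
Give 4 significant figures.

One atomic unit of velocity: v_au = e²/(4πε₀ℏ) = 2.186 × 10⁶ m/s.
2.19 × 10⁻³ × 2.186 × 10⁶ m/s = 4.788 × 10³ m/s

4.788 × 10³ m/s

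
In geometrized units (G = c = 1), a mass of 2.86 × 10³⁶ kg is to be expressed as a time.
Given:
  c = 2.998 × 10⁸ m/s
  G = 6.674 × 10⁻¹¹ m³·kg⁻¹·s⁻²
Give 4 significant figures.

7.084 s

Mass → time via G/c³.
2.86 × 10³⁶ kg × (G/c³) = 7.084 s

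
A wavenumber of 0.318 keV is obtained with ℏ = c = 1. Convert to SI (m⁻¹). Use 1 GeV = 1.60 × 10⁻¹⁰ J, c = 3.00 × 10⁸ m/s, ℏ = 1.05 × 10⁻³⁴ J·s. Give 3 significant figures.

Inverse length is [E]/(ℏc).
1 GeV → 1/(ℏc) × (1 GeV in J) = 5.08 × 10¹⁵ m⁻¹.
Convert the energy scale: 0.318 keV = 3.18 × 10⁻⁷ GeV.
Result: 3.18 × 10⁻⁷ × 5.08 × 10¹⁵ = 1.62 × 10⁹ m⁻¹.

1.62 × 10⁹ m⁻¹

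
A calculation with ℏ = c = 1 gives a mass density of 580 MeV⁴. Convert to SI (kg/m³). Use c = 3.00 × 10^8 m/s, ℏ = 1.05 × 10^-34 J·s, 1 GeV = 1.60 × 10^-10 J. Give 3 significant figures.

Mass density is [E]/(c²[L]³) = [E]⁴/(ℏ³c⁵).
1 GeV⁴ → 1/(ℏ³c⁵) × (1 GeV in J)⁴ = 2.33 × 10^20 kg/m³.
Convert the energy scale: 580 MeV⁴ = 5.80 × 10^-10 GeV⁴.
Result: 5.80 × 10^-10 × 2.33 × 10^20 = 1.35 × 10^11 kg/m³.

1.35 × 10^11 kg/m³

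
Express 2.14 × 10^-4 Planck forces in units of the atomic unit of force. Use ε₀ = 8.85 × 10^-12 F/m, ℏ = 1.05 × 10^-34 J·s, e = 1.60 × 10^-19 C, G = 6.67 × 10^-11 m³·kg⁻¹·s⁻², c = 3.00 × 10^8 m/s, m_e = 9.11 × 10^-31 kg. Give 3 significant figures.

3.12 × 10^47

Planck force: F_P = c⁴/G = 1.21 × 10^44 N
atomic unit of force: F_au = E_h/a₀ = m_e²e⁶/((4πε₀)³ℏ⁴) = 8.33 × 10^-8 N
2.14 × 10^-4 × 1.21 × 10^44 / 8.33 × 10^-8 = 3.12 × 10^47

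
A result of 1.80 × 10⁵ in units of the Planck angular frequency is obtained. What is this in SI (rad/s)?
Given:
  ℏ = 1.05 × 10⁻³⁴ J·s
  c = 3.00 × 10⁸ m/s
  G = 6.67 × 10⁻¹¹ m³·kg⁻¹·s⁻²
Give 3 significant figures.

3.35 × 10⁴⁸ rad/s

One Planck angular frequency: ω_P = √(c⁵/(ℏG)) = 1.86 × 10⁴³ rad/s.
1.80 × 10⁵ × 1.86 × 10⁴³ rad/s = 3.35 × 10⁴⁸ rad/s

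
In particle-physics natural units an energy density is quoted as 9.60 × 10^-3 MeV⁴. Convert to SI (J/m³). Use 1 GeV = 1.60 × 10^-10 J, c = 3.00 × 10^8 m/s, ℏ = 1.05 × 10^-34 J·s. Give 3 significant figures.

[E]/[L]³ = [E]⁴/(ℏc)³; restore (ℏc)⁻³.
1 GeV⁴ → 1/(ℏc)³ × (1 GeV in J)⁴ = 2.10 × 10^37 J/m³.
Convert the energy scale: 9.60 × 10^-3 MeV⁴ = 9.60 × 10^-15 GeV⁴.
Result: 9.60 × 10^-15 × 2.10 × 10^37 = 2.01 × 10^23 J/m³.

2.01 × 10^23 J/m³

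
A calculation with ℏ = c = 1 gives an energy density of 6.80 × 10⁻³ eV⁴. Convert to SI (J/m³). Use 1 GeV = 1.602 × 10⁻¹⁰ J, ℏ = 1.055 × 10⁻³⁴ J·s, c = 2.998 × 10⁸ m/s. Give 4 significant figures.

[E]/[L]³ = [E]⁴/(ℏc)³; restore (ℏc)⁻³.
1 GeV⁴ → 1/(ℏc)³ × (1 GeV in J)⁴ = 2.082 × 10³⁷ J/m³.
Convert the energy scale: 6.80 × 10⁻³ eV⁴ = 6.80 × 10⁻³⁹ GeV⁴.
Result: 6.80 × 10⁻³⁹ × 2.082 × 10³⁷ = 0.1415 J/m³.

0.1415 J/m³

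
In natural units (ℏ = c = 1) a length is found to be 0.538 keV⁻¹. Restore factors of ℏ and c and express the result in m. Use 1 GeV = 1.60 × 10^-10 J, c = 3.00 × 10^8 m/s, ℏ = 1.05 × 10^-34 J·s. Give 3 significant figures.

A length is [E]⁻¹ in ℏ=c=1; restore one factor of ℏc.
1 GeV⁻¹ → ℏc × (1 GeV in J)⁻¹ = 1.97 × 10^-16 m.
Convert the energy scale: 0.538 keV⁻¹ = 5.38 × 10^5 GeV⁻¹.
Result: 5.38 × 10^5 × 1.97 × 10^-16 = 1.06 × 10^-10 m.

1.06 × 10^-10 m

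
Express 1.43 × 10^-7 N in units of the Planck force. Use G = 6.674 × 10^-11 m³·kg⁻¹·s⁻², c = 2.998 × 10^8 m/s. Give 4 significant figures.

Planck force: F_P = c⁴/G = 1.210 × 10^44 N.
1.43 × 10^-7 / 1.210 × 10^44 = 1.181 × 10^-51

1.181 × 10^-51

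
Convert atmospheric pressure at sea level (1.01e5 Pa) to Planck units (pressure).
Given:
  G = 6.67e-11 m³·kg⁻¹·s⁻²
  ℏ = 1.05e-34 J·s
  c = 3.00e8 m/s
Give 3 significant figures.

2.16e-109

Planck pressure: p_P = c⁷/(ℏG²) = 4.68e113 Pa.
1.01e5 / 4.68e113 = 2.16e-109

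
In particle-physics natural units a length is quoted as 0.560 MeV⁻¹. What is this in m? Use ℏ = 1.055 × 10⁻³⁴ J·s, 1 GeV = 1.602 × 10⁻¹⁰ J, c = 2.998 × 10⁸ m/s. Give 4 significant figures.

A length is [E]⁻¹ in ℏ=c=1; restore one factor of ℏc.
1 GeV⁻¹ → ℏc × (1 GeV in J)⁻¹ = 1.974 × 10⁻¹⁶ m.
Convert the energy scale: 0.560 MeV⁻¹ = 560 GeV⁻¹.
Result: 560 × 1.974 × 10⁻¹⁶ = 1.106 × 10⁻¹³ m.

1.106 × 10⁻¹³ m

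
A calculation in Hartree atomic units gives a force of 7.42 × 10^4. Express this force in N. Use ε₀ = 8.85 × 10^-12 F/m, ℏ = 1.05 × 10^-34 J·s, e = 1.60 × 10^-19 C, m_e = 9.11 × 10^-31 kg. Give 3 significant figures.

One atomic unit of force: F_au = E_h/a₀ = m_e²e⁶/((4πε₀)³ℏ⁴) = 8.33 × 10^-8 N.
7.42 × 10^4 × 8.33 × 10^-8 N = 6.18 × 10^-3 N

6.18 × 10^-3 N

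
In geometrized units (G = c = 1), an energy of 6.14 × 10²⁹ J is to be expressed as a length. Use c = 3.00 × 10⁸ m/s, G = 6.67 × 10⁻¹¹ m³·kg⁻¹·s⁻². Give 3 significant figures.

5.06 × 10⁻¹⁵ m

Energy → length via G/c⁴.
6.14 × 10²⁹ J × (G/c⁴) = 5.06 × 10⁻¹⁵ m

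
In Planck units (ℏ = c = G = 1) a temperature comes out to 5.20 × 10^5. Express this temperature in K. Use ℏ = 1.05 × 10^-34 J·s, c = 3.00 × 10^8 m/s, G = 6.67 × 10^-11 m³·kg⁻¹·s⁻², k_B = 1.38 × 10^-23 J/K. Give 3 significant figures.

7.37 × 10^37 K

One Planck temperature: T_P = √(ℏc⁵/G) / k_B = 1.42 × 10^32 K.
5.20 × 10^5 × 1.42 × 10^32 K = 7.37 × 10^37 K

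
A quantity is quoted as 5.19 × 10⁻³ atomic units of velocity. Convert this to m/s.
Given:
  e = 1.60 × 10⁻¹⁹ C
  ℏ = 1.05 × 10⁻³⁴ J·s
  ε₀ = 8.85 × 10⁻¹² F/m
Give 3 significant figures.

1.14 × 10⁴ m/s

One atomic unit of velocity: v_au = e²/(4πε₀ℏ) = 2.19 × 10⁶ m/s.
5.19 × 10⁻³ × 2.19 × 10⁶ m/s = 1.14 × 10⁴ m/s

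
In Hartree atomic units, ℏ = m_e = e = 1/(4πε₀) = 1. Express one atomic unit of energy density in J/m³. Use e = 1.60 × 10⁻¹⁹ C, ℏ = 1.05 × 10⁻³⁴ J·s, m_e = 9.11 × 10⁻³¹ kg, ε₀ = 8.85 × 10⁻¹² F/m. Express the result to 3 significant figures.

3.01 × 10¹³ J/m³

The unique combination of the constants set to 1 with dimensions of energy density is u_au = E_h/a₀³ = m_e⁴e¹⁰/((4πε₀)⁵ℏ⁸).
E_h = 4.38 × 10⁻¹⁸ J
a₀ = 5.26 × 10⁻¹¹ m
E_h/a₀³ = 3.01 × 10¹³ J/m³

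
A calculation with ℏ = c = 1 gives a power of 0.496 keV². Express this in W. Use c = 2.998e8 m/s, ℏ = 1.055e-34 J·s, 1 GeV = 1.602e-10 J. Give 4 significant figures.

120.7 W

Power is [E]/[T] = [E]²/ℏ.
1 GeV² → 1/ℏ × (1 GeV in J)² = 2.433e14 W.
Convert the energy scale: 0.496 keV² = 4.96e-13 GeV².
Result: 4.96e-13 × 2.433e14 = 120.7 W.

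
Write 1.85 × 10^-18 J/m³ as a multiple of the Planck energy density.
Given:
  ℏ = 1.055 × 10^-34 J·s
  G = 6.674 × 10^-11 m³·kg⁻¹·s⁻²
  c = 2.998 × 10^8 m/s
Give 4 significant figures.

3.994 × 10^-132

Planck energy density: u_P = c⁷/(ℏG²) = 4.632 × 10^113 J/m³.
1.85 × 10^-18 / 4.632 × 10^113 = 3.994 × 10^-132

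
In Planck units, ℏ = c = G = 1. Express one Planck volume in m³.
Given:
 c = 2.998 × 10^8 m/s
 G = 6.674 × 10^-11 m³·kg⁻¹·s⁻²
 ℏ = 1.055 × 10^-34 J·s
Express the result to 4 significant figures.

The unique combination of the constants set to 1 with dimensions of volume is V_P = (ℏG/c³)^(3/2).
  = √(1.784 × 10^-209)
  = 4.224 × 10^-105 m³

4.224 × 10^-105 m³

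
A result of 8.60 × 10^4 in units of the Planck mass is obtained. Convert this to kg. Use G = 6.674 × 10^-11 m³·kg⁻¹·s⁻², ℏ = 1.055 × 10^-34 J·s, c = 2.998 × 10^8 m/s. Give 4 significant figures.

1.872 × 10^-3 kg

One Planck mass: m_P = √(ℏc/G) = 2.177 × 10^-8 kg.
8.60 × 10^4 × 2.177 × 10^-8 kg = 1.872 × 10^-3 kg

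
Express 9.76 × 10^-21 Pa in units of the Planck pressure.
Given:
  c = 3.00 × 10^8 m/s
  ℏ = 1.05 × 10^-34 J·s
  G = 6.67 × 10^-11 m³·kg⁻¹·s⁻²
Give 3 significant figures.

2.08 × 10^-134

Planck pressure: p_P = c⁷/(ℏG²) = 4.68 × 10^113 Pa.
9.76 × 10^-21 / 4.68 × 10^113 = 2.08 × 10^-134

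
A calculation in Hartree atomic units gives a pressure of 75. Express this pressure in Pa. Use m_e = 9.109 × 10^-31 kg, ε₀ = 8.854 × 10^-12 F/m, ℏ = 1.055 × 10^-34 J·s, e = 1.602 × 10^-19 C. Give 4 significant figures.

2.197 × 10^15 Pa

One atomic unit of pressure: P_au = E_h/a₀³ = m_e⁴e¹⁰/((4πε₀)⁵ℏ⁸) = 2.929 × 10^13 Pa.
75 × 2.929 × 10^13 Pa = 2.197 × 10^15 Pa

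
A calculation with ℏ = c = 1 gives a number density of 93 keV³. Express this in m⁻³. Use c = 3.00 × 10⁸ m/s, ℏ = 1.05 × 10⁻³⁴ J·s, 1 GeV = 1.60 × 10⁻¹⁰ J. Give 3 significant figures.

Number density is [L]⁻³ = [E]³/(ℏc)³.
1 GeV³ → 1/(ℏc)³ × (1 GeV in J)³ = 1.31 × 10⁴⁷ m⁻³.
Convert the energy scale: 93 keV³ = 9.30 × 10⁻¹⁷ GeV³.
Result: 9.30 × 10⁻¹⁷ × 1.31 × 10⁴⁷ = 1.22 × 10³¹ m⁻³.

1.22 × 10³¹ m⁻³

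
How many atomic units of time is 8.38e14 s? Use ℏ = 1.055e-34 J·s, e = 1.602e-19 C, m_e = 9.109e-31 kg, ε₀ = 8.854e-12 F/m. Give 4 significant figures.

3.459e31

atomic unit of time: τ_au = (4πε₀)²ℏ³/(m_e e⁴) = 2.423e-17 s.
8.38e14 / 2.423e-17 = 3.459e31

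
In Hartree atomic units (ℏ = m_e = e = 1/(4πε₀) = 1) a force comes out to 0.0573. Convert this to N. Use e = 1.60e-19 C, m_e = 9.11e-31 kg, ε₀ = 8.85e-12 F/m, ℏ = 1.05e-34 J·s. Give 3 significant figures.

One atomic unit of force: F_au = E_h/a₀ = m_e²e⁶/((4πε₀)³ℏ⁴) = 8.33e-8 N.
0.0573 × 8.33e-8 N = 4.77e-9 N

4.77e-9 N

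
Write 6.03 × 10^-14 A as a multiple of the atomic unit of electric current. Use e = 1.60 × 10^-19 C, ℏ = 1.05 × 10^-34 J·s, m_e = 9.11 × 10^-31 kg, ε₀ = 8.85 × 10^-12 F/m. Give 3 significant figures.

9.04 × 10^-12

atomic unit of electric current: I_au = e E_h/ℏ = m_e e⁵/((4πε₀)²ℏ³) = 6.67 × 10^-3 A.
6.03 × 10^-14 / 6.67 × 10^-3 = 9.04 × 10^-12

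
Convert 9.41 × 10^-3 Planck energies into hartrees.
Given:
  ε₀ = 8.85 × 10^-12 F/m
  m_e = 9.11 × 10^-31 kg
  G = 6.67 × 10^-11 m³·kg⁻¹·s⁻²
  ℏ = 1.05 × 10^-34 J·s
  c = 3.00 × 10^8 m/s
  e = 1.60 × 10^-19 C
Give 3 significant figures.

Planck energy: E_P = √(ℏc⁵/G) = 1.96 × 10^9 J
hartree: E_h = m_e e⁴/(4πε₀ℏ)² = 4.38 × 10^-18 J
9.41 × 10^-3 × 1.96 × 10^9 / 4.38 × 10^-18 = 4.20 × 10^24

4.20 × 10^24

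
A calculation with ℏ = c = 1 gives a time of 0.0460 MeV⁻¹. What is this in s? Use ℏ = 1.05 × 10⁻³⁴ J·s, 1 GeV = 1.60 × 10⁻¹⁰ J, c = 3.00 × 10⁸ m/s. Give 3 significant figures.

A time is [E]⁻¹ in ℏ=c=1; restore one factor of ℏ.
1 GeV⁻¹ → ℏ × (1 GeV in J)⁻¹ = 6.56 × 10⁻²⁵ s.
Convert the energy scale: 0.0460 MeV⁻¹ = 46 GeV⁻¹.
Result: 46 × 6.56 × 10⁻²⁵ = 3.02 × 10⁻²³ s.

3.02 × 10⁻²³ s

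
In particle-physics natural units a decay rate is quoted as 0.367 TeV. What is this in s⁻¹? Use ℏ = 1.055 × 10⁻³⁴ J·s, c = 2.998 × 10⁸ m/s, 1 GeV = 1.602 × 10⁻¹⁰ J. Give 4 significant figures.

5.573 × 10²⁶ s⁻¹

A rate is [E]/ℏ; divide by ℏ.
1 GeV → 1/ℏ × (1 GeV in J) = 1.518 × 10²⁴ s⁻¹.
Convert the energy scale: 0.367 TeV = 367 GeV.
Result: 367 × 1.518 × 10²⁴ = 5.573 × 10²⁶ s⁻¹.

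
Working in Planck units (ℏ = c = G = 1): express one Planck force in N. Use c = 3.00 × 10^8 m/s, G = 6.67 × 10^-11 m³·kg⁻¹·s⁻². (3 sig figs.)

From ℏ = c = G = 1 the force scale is F_P = c⁴/G.
  = 8.10 × 10^33 / 6.67 × 10^-11
  = 1.21 × 10^44 N

1.21 × 10^44 N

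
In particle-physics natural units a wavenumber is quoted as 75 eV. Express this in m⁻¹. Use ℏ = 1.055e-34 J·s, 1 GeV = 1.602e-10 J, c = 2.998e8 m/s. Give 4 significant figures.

3.799e8 m⁻¹

Inverse length is [E]/(ℏc).
1 GeV → 1/(ℏc) × (1 GeV in J) = 5.065e15 m⁻¹.
Convert the energy scale: 75 eV = 7.50e-8 GeV.
Result: 7.50e-8 × 5.065e15 = 3.799e8 m⁻¹.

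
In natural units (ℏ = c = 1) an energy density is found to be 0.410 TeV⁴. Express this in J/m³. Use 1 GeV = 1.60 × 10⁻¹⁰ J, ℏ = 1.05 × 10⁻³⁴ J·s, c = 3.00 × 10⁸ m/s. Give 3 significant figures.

8.60 × 10⁴⁸ J/m³

[E]/[L]³ = [E]⁴/(ℏc)³; restore (ℏc)⁻³.
1 GeV⁴ → 1/(ℏc)³ × (1 GeV in J)⁴ = 2.10 × 10³⁷ J/m³.
Convert the energy scale: 0.410 TeV⁴ = 4.10 × 10¹¹ GeV⁴.
Result: 4.10 × 10¹¹ × 2.10 × 10³⁷ = 8.60 × 10⁴⁸ J/m³.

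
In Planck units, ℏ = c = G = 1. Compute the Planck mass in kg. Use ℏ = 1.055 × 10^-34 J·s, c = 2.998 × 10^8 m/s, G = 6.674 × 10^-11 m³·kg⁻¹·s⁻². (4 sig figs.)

2.177 × 10^-8 kg

The unique combination of the constants set to 1 with dimensions of mass is m_P = √(ℏc/G).
  = √(4.739 × 10^-16)
  = 2.177 × 10^-8 kg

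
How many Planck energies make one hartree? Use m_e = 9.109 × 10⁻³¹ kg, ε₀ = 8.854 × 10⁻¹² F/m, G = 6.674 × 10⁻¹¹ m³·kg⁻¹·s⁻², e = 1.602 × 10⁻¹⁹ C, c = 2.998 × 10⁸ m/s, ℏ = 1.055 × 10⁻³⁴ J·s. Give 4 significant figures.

2.225 × 10⁻²⁷

hartree: E_h = m_e e⁴/(4πε₀ℏ)² = 4.354 × 10⁻¹⁸ J
Planck energy: E_P = √(ℏc⁵/G) = 1.957 × 10⁹ J
ratio = 4.354 × 10⁻¹⁸ / 1.957 × 10⁹ = 2.225 × 10⁻²⁷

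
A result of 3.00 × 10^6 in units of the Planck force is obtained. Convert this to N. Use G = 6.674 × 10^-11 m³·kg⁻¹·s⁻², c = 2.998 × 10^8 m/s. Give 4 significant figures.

3.631 × 10^50 N

One Planck force: F_P = c⁴/G = 1.210 × 10^44 N.
3.00 × 10^6 × 1.210 × 10^44 N = 3.631 × 10^50 N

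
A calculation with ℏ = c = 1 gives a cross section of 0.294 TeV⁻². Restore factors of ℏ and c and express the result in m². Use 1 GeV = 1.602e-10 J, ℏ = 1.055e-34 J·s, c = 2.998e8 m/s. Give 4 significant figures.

Area is [L]² = [E]⁻²·(ℏc)²; restore (ℏc)².
1 GeV⁻² → (ℏc)² × (1 GeV in J)⁻² = 3.898e-32 m².
Convert the energy scale: 0.294 TeV⁻² = 2.94e-7 GeV⁻².
Result: 2.94e-7 × 3.898e-32 = 1.146e-38 m².

1.146e-38 m²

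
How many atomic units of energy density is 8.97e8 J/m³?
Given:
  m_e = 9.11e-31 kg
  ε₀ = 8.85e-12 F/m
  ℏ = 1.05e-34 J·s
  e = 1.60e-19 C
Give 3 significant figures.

atomic unit of energy density: u_au = E_h/a₀³ = m_e⁴e¹⁰/((4πε₀)⁵ℏ⁸) = 3.01e13 J/m³.
8.97e8 / 3.01e13 = 2.98e-5

2.98e-5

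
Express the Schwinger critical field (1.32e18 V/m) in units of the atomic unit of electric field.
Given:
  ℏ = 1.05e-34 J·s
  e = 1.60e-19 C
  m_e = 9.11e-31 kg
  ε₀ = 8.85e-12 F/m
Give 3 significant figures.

2.54e6

atomic unit of electric field: E_au = E_h/(e a₀) = m_e²e⁵/((4πε₀)³ℏ⁴) = 5.20e11 V/m.
1.32e18 / 5.20e11 = 2.54e6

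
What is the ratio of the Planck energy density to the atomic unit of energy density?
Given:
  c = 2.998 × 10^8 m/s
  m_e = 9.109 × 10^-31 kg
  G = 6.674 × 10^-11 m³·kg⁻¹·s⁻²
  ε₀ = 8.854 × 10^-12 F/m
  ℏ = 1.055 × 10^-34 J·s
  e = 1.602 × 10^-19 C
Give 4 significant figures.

Planck energy density: u_P = c⁷/(ℏG²) = 4.632 × 10^113 J/m³
atomic unit of energy density: u_au = E_h/a₀³ = m_e⁴e¹⁰/((4πε₀)⁵ℏ⁸) = 2.929 × 10^13 J/m³
ratio = 4.632 × 10^113 / 2.929 × 10^13 = 1.581 × 10^100

1.581 × 10^100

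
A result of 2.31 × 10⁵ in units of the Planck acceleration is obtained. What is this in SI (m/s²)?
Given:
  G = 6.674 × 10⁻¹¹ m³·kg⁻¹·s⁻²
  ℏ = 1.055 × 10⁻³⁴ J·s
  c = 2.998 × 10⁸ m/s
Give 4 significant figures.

1.284 × 10⁵⁷ m/s²

One Planck acceleration: a_P = √(c⁷/(ℏG)) = 5.560 × 10⁵¹ m/s².
2.31 × 10⁵ × 5.560 × 10⁵¹ m/s² = 1.284 × 10⁵⁷ m/s²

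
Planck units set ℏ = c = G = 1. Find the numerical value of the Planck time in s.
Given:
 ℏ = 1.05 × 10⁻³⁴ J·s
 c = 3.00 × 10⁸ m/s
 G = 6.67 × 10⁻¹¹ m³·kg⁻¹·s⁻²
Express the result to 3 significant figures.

Dimensional analysis gives t_P = √(ℏG/c⁵).
  = √(2.88 × 10⁻⁸⁷)
  = 5.37 × 10⁻⁴⁴ s

5.37 × 10⁻⁴⁴ s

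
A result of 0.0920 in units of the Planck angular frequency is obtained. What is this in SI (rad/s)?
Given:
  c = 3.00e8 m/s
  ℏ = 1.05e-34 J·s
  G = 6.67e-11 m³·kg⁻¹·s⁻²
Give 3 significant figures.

One Planck angular frequency: ω_P = √(c⁵/(ℏG)) = 1.86e43 rad/s.
0.0920 × 1.86e43 rad/s = 1.71e42 rad/s

1.71e42 rad/s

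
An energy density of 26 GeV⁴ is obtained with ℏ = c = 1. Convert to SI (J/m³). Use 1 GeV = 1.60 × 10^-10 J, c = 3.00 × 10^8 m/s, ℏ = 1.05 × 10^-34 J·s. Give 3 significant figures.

[E]/[L]³ = [E]⁴/(ℏc)³; restore (ℏc)⁻³.
1 GeV⁴ → 1/(ℏc)³ × (1 GeV in J)⁴ = 2.10 × 10^37 J/m³.
Result: 26 × 2.10 × 10^37 = 5.45 × 10^38 J/m³.

5.45 × 10^38 J/m³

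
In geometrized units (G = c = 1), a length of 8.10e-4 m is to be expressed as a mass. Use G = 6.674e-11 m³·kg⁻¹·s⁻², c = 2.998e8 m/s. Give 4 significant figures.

Length → mass via c²/G.
8.10e-4 m × (c²/G) = 1.091e24 kg

1.091e24 kg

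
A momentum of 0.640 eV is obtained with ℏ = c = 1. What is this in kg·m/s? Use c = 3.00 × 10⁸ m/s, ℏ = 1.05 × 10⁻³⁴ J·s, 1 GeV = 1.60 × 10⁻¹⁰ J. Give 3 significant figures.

Momentum is [E]/c; divide by c.
1 GeV → 1/c × (1 GeV in J) = 5.33 × 10⁻¹⁹ kg·m/s.
Convert the energy scale: 0.640 eV = 6.40 × 10⁻¹⁰ GeV.
Result: 6.40 × 10⁻¹⁰ × 5.33 × 10⁻¹⁹ = 3.41 × 10⁻²⁸ kg·m/s.

3.41 × 10⁻²⁸ kg·m/s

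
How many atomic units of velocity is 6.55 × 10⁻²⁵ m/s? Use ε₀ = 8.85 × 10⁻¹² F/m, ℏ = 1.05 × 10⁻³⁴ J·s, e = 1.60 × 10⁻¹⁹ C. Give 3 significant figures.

atomic unit of velocity: v_au = e²/(4πε₀ℏ) = 2.19 × 10⁶ m/s.
6.55 × 10⁻²⁵ / 2.19 × 10⁶ = 2.99 × 10⁻³¹

2.99 × 10⁻³¹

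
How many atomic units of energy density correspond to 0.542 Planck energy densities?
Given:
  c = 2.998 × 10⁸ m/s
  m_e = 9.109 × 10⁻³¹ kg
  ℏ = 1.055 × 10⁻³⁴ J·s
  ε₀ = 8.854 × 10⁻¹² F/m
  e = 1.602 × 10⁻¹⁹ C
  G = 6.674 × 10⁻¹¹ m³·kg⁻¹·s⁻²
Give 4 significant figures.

Planck energy density: u_P = c⁷/(ℏG²) = 4.632 × 10¹¹³ J/m³
atomic unit of energy density: u_au = E_h/a₀³ = m_e⁴e¹⁰/((4πε₀)⁵ℏ⁸) = 2.929 × 10¹³ J/m³
0.542 × 4.632 × 10¹¹³ / 2.929 × 10¹³ = 8.571 × 10⁹⁹

8.571 × 10⁹⁹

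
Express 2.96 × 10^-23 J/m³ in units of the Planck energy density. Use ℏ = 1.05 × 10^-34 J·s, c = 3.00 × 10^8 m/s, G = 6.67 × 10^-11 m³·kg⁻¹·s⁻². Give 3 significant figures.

6.32 × 10^-137

Planck energy density: u_P = c⁷/(ℏG²) = 4.68 × 10^113 J/m³.
2.96 × 10^-23 / 4.68 × 10^113 = 6.32 × 10^-137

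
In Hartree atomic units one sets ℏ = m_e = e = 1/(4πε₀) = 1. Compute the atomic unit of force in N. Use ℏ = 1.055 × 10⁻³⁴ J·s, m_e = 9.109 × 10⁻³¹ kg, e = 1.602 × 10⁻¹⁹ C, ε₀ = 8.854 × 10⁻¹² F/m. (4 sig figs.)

8.220 × 10⁻⁸ N

F_au = E_h/a₀ = m_e²e⁶/((4πε₀)³ℏ⁴)
E_h = 4.354 × 10⁻¹⁸ J
a₀ = 5.297 × 10⁻¹¹ m
E_h/a₀ = 8.220 × 10⁻⁸ N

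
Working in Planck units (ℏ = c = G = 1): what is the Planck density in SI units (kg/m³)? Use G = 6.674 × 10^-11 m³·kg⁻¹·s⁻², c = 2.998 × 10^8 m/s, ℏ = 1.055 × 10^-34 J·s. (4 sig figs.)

5.154 × 10^96 kg/m³

Dimensional analysis gives ρ_P = c⁵/(ℏG²).
  = 2.422 × 10^42 / 4.699 × 10^-55
  = 5.154 × 10^96 kg/m³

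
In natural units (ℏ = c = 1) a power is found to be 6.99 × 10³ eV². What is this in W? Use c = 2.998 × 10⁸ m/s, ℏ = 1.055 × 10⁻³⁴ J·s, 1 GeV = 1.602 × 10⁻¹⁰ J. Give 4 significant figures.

1.700 W

Power is [E]/[T] = [E]²/ℏ.
1 GeV² → 1/ℏ × (1 GeV in J)² = 2.433 × 10¹⁴ W.
Convert the energy scale: 6.99 × 10³ eV² = 6.99 × 10⁻¹⁵ GeV².
Result: 6.99 × 10⁻¹⁵ × 2.433 × 10¹⁴ = 1.700 W.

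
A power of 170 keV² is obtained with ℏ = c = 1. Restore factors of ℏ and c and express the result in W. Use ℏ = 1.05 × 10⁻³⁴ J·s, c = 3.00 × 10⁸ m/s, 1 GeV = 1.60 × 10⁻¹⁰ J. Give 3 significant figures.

Power is [E]/[T] = [E]²/ℏ.
1 GeV² → 1/ℏ × (1 GeV in J)² = 2.44 × 10¹⁴ W.
Convert the energy scale: 170 keV² = 1.70 × 10⁻¹⁰ GeV².
Result: 1.70 × 10⁻¹⁰ × 2.44 × 10¹⁴ = 4.14 × 10⁴ W.

4.14 × 10⁴ W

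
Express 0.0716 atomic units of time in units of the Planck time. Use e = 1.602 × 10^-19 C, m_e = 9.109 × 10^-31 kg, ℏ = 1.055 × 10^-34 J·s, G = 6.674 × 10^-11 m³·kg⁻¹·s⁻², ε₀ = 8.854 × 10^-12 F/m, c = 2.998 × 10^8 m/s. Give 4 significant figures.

atomic unit of time: τ_au = (4πε₀)²ℏ³/(m_e e⁴) = 2.423 × 10^-17 s
Planck time: t_P = √(ℏG/c⁵) = 5.392 × 10^-44 s
0.0716 × 2.423 × 10^-17 / 5.392 × 10^-44 = 3.217 × 10^25

3.217 × 10^25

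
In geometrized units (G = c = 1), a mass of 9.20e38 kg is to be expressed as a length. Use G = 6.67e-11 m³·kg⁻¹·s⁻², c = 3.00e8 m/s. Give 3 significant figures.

6.82e11 m

In G = c = 1 units mass has dimensions of length; the conversion factor is G/c².
9.20e38 kg × (G/c²) = 6.82e11 m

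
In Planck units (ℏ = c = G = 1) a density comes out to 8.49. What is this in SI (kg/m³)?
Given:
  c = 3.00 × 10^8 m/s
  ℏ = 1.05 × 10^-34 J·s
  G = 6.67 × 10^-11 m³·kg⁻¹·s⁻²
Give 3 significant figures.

4.42 × 10^97 kg/m³

One Planck density: ρ_P = c⁵/(ℏG²) = 5.20 × 10^96 kg/m³.
8.49 × 5.20 × 10^96 kg/m³ = 4.42 × 10^97 kg/m³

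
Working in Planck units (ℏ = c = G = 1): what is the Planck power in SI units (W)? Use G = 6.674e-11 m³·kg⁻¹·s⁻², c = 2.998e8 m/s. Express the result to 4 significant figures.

3.629e52 W

From ℏ = c = G = 1 the power scale is P_P = c⁵/G.
  = 2.422e42 / 6.674e-11
  = 3.629e52 W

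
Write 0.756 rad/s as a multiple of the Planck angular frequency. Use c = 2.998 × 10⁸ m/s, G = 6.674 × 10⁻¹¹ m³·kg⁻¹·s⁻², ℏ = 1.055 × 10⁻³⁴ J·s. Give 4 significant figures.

4.076 × 10⁻⁴⁴

Planck angular frequency: ω_P = √(c⁵/(ℏG)) = 1.855 × 10⁴³ rad/s.
0.756 / 1.855 × 10⁴³ = 4.076 × 10⁻⁴⁴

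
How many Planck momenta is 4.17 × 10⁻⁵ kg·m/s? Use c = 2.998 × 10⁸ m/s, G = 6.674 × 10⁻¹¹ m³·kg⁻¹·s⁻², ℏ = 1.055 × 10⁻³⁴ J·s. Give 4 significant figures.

Planck momentum: p_P = √(ℏc³/G) = 6.527 kg·m/s.
4.17 × 10⁻⁵ / 6.527 = 6.389 × 10⁻⁶

6.389 × 10⁻⁶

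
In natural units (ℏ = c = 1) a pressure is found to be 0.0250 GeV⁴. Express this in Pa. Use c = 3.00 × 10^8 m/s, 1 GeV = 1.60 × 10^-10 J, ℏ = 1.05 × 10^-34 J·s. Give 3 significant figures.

5.24 × 10^35 Pa

Pressure is [E]/[L]³ = [E]⁴/(ℏc)³.
1 GeV⁴ → 1/(ℏc)³ × (1 GeV in J)⁴ = 2.10 × 10^37 Pa.
Result: 0.0250 × 2.10 × 10^37 = 5.24 × 10^35 Pa.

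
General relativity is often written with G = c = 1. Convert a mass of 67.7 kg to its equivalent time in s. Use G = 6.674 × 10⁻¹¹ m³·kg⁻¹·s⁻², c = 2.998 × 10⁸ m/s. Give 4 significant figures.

Mass → time via G/c³.
67.7 kg × (G/c³) = 1.677 × 10⁻³⁴ s

1.677 × 10⁻³⁴ s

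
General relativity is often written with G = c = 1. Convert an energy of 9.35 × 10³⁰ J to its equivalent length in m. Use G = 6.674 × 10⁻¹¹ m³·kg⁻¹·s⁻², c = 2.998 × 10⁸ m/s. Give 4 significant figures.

Energy → length via G/c⁴.
9.35 × 10³⁰ J × (G/c⁴) = 7.725 × 10⁻¹⁴ m

7.725 × 10⁻¹⁴ m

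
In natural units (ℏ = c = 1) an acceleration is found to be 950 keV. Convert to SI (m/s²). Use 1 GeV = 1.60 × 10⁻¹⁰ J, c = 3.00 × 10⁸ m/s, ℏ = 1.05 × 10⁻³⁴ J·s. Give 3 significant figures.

Acceleration is [L]/[T]² = c·[E]/ℏ.
1 GeV → c/ℏ × (1 GeV in J) = 4.57 × 10³² m/s².
Convert the energy scale: 950 keV = 9.50 × 10⁻⁴ GeV.
Result: 9.50 × 10⁻⁴ × 4.57 × 10³² = 4.34 × 10²⁹ m/s².

4.34 × 10²⁹ m/s²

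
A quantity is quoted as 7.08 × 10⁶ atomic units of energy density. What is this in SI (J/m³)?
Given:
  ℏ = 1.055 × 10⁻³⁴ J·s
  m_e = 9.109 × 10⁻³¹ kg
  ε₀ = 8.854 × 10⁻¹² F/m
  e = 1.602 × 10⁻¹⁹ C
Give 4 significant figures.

One atomic unit of energy density: u_au = E_h/a₀³ = m_e⁴e¹⁰/((4πε₀)⁵ℏ⁸) = 2.929 × 10¹³ J/m³.
7.08 × 10⁶ × 2.929 × 10¹³ J/m³ = 2.074 × 10²⁰ J/m³

2.074 × 10²⁰ J/m³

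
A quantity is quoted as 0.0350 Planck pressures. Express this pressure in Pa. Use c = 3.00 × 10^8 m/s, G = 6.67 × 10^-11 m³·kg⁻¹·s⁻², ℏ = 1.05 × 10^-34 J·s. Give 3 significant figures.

1.64 × 10^112 Pa

One Planck pressure: p_P = c⁷/(ℏG²) = 4.68 × 10^113 Pa.
0.0350 × 4.68 × 10^113 Pa = 1.64 × 10^112 Pa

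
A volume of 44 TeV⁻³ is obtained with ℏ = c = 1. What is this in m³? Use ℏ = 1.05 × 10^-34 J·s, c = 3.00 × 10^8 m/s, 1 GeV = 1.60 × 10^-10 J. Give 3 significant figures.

3.36 × 10^-55 m³

Volume is [L]³ = [E]⁻³·(ℏc)³.
1 GeV⁻³ → (ℏc)³ × (1 GeV in J)⁻³ = 7.63 × 10^-48 m³.
Convert the energy scale: 44 TeV⁻³ = 4.40 × 10^-8 GeV⁻³.
Result: 4.40 × 10^-8 × 7.63 × 10^-48 = 3.36 × 10^-55 m³.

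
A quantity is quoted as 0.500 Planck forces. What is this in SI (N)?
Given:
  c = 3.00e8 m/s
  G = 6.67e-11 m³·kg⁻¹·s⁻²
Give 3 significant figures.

One Planck force: F_P = c⁴/G = 1.21e44 N.
0.500 × 1.21e44 N = 6.07e43 N

6.07e43 N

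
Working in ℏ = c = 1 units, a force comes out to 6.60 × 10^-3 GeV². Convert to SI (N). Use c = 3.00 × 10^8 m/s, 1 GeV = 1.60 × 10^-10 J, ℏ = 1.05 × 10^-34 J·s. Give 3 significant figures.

5.36 × 10^3 N

Force is [E]/[L] = [E]²/(ℏc); restore (ℏc)⁻¹.
1 GeV² → 1/(ℏc) × (1 GeV in J)² = 8.13 × 10^5 N.
Result: 6.60 × 10^-3 × 8.13 × 10^5 = 5.36 × 10^3 N.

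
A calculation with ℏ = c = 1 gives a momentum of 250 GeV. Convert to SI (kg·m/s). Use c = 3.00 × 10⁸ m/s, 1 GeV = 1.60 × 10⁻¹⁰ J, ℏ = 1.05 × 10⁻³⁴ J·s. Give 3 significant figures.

1.33 × 10⁻¹⁶ kg·m/s

Momentum is [E]/c; divide by c.
1 GeV → 1/c × (1 GeV in J) = 5.33 × 10⁻¹⁹ kg·m/s.
Result: 250 × 5.33 × 10⁻¹⁹ = 1.33 × 10⁻¹⁶ kg·m/s.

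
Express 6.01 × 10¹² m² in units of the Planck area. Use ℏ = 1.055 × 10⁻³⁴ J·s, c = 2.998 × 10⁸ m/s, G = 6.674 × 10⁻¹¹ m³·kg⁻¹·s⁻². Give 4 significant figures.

Planck area: A_P = ℏG/c³ = 2.613 × 10⁻⁷⁰ m².
6.01 × 10¹² / 2.613 × 10⁻⁷⁰ = 2.300 × 10⁸²

2.300 × 10⁸²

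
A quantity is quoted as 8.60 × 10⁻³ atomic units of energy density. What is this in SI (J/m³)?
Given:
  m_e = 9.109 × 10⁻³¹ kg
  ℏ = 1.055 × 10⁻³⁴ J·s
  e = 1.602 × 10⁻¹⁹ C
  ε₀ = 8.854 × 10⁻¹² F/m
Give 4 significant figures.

2.519 × 10¹¹ J/m³

One atomic unit of energy density: u_au = E_h/a₀³ = m_e⁴e¹⁰/((4πε₀)⁵ℏ⁸) = 2.929 × 10¹³ J/m³.
8.60 × 10⁻³ × 2.929 × 10¹³ J/m³ = 2.519 × 10¹¹ J/m³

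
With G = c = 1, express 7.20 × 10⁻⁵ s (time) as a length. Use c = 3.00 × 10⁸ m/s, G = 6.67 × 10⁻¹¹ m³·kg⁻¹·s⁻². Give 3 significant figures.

Time → length via c.
7.20 × 10⁻⁵ s × (c) = 2.16 × 10⁴ m

2.16 × 10⁴ m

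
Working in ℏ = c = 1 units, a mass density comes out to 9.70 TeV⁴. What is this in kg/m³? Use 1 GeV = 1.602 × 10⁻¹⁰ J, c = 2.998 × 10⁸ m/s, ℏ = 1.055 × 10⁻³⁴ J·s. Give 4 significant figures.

2.246 × 10³³ kg/m³

Mass density is [E]/(c²[L]³) = [E]⁴/(ℏ³c⁵).
1 GeV⁴ → 1/(ℏ³c⁵) × (1 GeV in J)⁴ = 2.316 × 10²⁰ kg/m³.
Convert the energy scale: 9.70 TeV⁴ = 9.70 × 10¹² GeV⁴.
Result: 9.70 × 10¹² × 2.316 × 10²⁰ = 2.246 × 10³³ kg/m³.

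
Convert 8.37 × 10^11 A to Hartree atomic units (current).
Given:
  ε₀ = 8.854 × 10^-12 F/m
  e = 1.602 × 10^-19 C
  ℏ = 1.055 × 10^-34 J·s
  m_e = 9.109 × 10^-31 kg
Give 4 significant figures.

atomic unit of electric current: I_au = e E_h/ℏ = m_e e⁵/((4πε₀)²ℏ³) = 6.612 × 10^-3 A.
8.37 × 10^11 / 6.612 × 10^-3 = 1.266 × 10^14

1.266 × 10^14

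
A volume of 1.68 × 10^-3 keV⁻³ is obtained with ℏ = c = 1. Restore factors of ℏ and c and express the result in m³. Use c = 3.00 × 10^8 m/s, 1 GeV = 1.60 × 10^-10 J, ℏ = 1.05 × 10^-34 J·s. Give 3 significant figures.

1.28 × 10^-32 m³

Volume is [L]³ = [E]⁻³·(ℏc)³.
1 GeV⁻³ → (ℏc)³ × (1 GeV in J)⁻³ = 7.63 × 10^-48 m³.
Convert the energy scale: 1.68 × 10^-3 keV⁻³ = 1.68 × 10^15 GeV⁻³.
Result: 1.68 × 10^15 × 7.63 × 10^-48 = 1.28 × 10^-32 m³.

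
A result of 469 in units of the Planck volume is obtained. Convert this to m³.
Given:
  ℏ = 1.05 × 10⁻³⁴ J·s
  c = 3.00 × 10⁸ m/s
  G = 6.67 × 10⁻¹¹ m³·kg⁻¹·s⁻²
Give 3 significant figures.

1.96 × 10⁻¹⁰² m³

One Planck volume: V_P = (ℏG/c³)^(3/2) = 4.18 × 10⁻¹⁰⁵ m³.
469 × 4.18 × 10⁻¹⁰⁵ m³ = 1.96 × 10⁻¹⁰² m³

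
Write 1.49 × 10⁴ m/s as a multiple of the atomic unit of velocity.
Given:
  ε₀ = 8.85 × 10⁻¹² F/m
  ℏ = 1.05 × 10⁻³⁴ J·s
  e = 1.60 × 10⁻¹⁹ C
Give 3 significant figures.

atomic unit of velocity: v_au = e²/(4πε₀ℏ) = 2.19 × 10⁶ m/s.
1.49 × 10⁴ / 2.19 × 10⁶ = 6.80 × 10⁻³

6.80 × 10⁻³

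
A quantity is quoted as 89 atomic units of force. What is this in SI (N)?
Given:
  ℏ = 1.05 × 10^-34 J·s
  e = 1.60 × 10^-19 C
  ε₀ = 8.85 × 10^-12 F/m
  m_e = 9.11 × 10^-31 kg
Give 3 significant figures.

One atomic unit of force: F_au = E_h/a₀ = m_e²e⁶/((4πε₀)³ℏ⁴) = 8.33 × 10^-8 N.
89 × 8.33 × 10^-8 N = 7.41 × 10^-6 N

7.41 × 10^-6 N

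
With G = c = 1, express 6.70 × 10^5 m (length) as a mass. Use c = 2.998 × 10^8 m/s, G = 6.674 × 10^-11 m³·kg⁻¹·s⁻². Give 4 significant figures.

Length → mass via c²/G.
6.70 × 10^5 m × (c²/G) = 9.023 × 10^32 kg

9.023 × 10^32 kg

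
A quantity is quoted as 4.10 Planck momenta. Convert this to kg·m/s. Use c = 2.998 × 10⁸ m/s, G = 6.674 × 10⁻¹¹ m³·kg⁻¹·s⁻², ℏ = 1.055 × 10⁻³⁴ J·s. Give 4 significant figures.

26.76 kg·m/s

One Planck momentum: p_P = √(ℏc³/G) = 6.527 kg·m/s.
4.10 × 6.527 kg·m/s = 26.76 kg·m/s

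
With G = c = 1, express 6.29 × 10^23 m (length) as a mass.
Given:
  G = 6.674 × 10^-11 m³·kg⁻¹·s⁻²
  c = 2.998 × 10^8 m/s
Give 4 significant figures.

8.471 × 10^50 kg

Length → mass via c²/G.
6.29 × 10^23 m × (c²/G) = 8.471 × 10^50 kg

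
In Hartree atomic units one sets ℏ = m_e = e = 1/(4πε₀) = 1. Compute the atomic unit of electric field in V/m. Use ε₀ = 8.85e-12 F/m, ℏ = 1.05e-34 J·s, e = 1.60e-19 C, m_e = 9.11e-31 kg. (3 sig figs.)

5.20e11 V/m

E_au = E_h/(e a₀) = m_e²e⁵/((4πε₀)³ℏ⁴)
E_h = 4.38e-18 J
a₀ = 5.26e-11 m
E_h/(e·a₀) = 5.20e11 V/m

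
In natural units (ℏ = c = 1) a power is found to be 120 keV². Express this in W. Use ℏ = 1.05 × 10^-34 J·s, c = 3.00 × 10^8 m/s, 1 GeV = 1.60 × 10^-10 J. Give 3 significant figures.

Power is [E]/[T] = [E]²/ℏ.
1 GeV² → 1/ℏ × (1 GeV in J)² = 2.44 × 10^14 W.
Convert the energy scale: 120 keV² = 1.20 × 10^-10 GeV².
Result: 1.20 × 10^-10 × 2.44 × 10^14 = 2.93 × 10^4 W.

2.93 × 10^4 W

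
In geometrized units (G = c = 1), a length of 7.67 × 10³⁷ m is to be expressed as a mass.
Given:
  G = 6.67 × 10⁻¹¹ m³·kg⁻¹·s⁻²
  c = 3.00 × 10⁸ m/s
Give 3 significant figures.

1.03 × 10⁶⁵ kg

Length → mass via c²/G.
7.67 × 10³⁷ m × (c²/G) = 1.03 × 10⁶⁵ kg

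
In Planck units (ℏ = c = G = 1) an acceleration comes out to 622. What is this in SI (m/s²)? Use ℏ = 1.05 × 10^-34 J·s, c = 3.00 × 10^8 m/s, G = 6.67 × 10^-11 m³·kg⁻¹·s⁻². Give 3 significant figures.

One Planck acceleration: a_P = √(c⁷/(ℏG)) = 5.59 × 10^51 m/s².
622 × 5.59 × 10^51 m/s² = 3.48 × 10^54 m/s²

3.48 × 10^54 m/s²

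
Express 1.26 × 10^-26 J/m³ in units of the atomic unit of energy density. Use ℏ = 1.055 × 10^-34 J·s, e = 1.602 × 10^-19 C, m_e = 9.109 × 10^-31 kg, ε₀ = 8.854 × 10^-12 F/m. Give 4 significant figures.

atomic unit of energy density: u_au = E_h/a₀³ = m_e⁴e¹⁰/((4πε₀)⁵ℏ⁸) = 2.929 × 10^13 J/m³.
1.26 × 10^-26 / 2.929 × 10^13 = 4.302 × 10^-40

4.302 × 10^-40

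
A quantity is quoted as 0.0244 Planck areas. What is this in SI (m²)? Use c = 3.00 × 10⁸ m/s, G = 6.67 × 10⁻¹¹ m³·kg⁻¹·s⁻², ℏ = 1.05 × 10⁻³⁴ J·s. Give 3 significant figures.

One Planck area: A_P = ℏG/c³ = 2.59 × 10⁻⁷⁰ m².
0.0244 × 2.59 × 10⁻⁷⁰ m² = 6.33 × 10⁻⁷² m²

6.33 × 10⁻⁷² m²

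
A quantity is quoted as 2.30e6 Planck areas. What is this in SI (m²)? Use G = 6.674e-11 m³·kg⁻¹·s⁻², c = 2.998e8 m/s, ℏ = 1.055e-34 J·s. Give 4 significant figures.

One Planck area: A_P = ℏG/c³ = 2.613e-70 m².
2.30e6 × 2.613e-70 m² = 6.010e-64 m²

6.010e-64 m²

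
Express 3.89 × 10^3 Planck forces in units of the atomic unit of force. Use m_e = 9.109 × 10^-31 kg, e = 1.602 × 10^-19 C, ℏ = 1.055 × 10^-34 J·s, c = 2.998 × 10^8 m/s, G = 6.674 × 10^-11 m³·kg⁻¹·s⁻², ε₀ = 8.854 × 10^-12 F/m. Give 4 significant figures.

5.728 × 10^54

Planck force: F_P = c⁴/G = 1.210 × 10^44 N
atomic unit of force: F_au = E_h/a₀ = m_e²e⁶/((4πε₀)³ℏ⁴) = 8.220 × 10^-8 N
3.89 × 10^3 × 1.210 × 10^44 / 8.220 × 10^-8 = 5.728 × 10^54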